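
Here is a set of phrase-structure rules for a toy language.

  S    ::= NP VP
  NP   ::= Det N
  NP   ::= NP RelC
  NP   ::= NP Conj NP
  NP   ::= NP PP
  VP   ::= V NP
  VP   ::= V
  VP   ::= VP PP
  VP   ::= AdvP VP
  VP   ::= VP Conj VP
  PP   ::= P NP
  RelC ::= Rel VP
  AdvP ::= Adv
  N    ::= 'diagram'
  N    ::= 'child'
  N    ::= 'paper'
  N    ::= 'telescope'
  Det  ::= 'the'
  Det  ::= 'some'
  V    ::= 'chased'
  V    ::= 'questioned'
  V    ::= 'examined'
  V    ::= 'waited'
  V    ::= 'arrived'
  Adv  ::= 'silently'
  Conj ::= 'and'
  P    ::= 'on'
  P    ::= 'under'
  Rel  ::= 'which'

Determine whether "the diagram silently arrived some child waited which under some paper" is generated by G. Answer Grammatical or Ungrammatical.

A Rel word can never sit immediately before a P word in any string this grammar generates, so the substring 'which under' rules out a derivation.

Ungrammatical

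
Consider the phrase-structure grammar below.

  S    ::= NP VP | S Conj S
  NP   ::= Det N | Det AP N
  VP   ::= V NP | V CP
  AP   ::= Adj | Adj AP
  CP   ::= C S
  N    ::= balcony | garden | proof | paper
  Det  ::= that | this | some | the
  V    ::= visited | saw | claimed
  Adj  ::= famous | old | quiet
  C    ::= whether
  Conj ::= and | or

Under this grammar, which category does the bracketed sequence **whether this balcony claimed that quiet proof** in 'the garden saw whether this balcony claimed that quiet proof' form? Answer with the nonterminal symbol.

[S [NP [Det the] [N garden]] [VP [V saw] [CP [C whether] [S [NP [Det this] [N balcony]] [VP [V claimed] [NP [Det that] [AP [Adj quiet]] [N proof]]]]]]]
The span 'whether this balcony claimed that quiet proof' is the CP node built by CP → C S.

CP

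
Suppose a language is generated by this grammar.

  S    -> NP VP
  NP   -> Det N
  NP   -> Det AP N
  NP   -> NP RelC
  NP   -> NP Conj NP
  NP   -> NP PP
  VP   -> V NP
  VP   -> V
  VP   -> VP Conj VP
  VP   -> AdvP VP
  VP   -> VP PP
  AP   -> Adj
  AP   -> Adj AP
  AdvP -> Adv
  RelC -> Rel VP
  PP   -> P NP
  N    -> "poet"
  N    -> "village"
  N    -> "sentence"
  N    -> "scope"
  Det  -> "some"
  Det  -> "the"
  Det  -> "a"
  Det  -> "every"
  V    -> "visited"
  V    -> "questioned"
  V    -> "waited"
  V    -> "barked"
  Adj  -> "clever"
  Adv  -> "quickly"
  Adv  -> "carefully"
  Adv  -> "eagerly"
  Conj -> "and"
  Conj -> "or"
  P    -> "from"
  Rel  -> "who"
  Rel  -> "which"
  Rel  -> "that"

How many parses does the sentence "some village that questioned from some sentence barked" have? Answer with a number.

The two bracketings:
[S [NP [NP [Det some] [N village]] [RelC [Rel that] [VP [VP [V questioned]] [PP [P from] [NP [Det some] [N sentence]]]]]] [VP [V barked]]]
[S [NP [NP [NP [Det some] [N village]] [RelC [Rel that] [VP [V questioned]]]] [PP [P from] [NP [Det some] [N sentence]]]] [VP [V barked]]]
The difference turns on whether NP → NP PP is used at the relevant span, versus an alternative expansion of NP.

2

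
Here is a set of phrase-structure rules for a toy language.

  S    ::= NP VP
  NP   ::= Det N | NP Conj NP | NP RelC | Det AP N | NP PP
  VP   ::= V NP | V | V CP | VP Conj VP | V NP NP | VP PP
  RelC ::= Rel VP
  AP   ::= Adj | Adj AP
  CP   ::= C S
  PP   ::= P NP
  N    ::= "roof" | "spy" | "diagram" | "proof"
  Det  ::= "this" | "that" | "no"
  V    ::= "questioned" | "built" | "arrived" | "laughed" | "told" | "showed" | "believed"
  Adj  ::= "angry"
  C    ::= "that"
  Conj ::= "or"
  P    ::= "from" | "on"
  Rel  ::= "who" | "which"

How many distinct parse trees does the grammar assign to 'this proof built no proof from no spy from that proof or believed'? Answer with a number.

5

Two of the 5 distinct bracketings:
[S [NP [Det this] [N proof]] [VP [VP [V built] [NP [NP [Det no] [N proof]] [PP [P from] [NP [NP [Det no] [N spy]] [PP [P from] [NP [Det that] [N proof]]]]]]] [Conj or] [VP [V believed]]]]
[S [NP [Det this] [N proof]] [VP [VP [V built] [NP [NP [NP [Det no] [N proof]] [PP [P from] [NP [Det no] [N spy]]]] [PP [P from] [NP [Det that] [N proof]]]]] [Conj or] [VP [V believed]]]]
The trees differ in how a recursive rule is bracketed over the same span.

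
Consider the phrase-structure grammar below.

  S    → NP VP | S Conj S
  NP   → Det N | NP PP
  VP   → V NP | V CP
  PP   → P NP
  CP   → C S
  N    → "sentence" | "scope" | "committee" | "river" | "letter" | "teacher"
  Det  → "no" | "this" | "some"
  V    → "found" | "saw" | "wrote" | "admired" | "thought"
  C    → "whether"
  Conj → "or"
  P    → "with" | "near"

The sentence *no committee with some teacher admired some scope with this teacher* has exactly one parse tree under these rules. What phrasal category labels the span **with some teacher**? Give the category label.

[S [NP [NP [Det no] [N committee]] [PP [P with] [NP [Det some] [N teacher]]]] [VP [V admired] [NP [NP [Det some] [N scope]] [PP [P with] [NP [Det this] [N teacher]]]]]]
The span 'with some teacher' is the PP node built by PP → P NP.

PP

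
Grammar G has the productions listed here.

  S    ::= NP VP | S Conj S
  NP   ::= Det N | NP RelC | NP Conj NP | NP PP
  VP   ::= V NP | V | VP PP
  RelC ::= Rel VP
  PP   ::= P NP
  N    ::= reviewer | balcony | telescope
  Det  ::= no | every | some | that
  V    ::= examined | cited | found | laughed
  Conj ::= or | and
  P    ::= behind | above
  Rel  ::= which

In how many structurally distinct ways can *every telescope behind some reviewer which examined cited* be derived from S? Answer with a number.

2

The two bracketings:
[S [NP [NP [NP [Det every] [N telescope]] [PP [P behind] [NP [Det some] [N reviewer]]]] [RelC [Rel which] [VP [V examined]]]] [VP [V cited]]]
[S [NP [NP [Det every] [N telescope]] [PP [P behind] [NP [NP [Det some] [N reviewer]] [RelC [Rel which] [VP [V examined]]]]]] [VP [V cited]]]
The trees differ in how a recursive rule is bracketed over the same span.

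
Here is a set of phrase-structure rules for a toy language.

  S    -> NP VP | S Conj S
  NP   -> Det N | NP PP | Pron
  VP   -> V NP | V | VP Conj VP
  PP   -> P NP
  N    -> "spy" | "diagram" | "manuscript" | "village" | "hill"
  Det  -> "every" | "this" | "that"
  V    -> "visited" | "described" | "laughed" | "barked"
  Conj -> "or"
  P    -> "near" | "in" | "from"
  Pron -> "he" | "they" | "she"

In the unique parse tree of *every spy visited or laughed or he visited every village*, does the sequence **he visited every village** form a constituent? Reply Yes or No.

[S [S [NP [Det every] [N spy]] [VP [VP [V visited]] [Conj or] [VP [V laughed]]]] [Conj or] [S [NP [Pron he]] [VP [V visited] [NP [Det every] [N village]]]]]
The words 'he visited every village' are exhaustively dominated by a single S node (built by S → NP VP), so they form a constituent.

Yes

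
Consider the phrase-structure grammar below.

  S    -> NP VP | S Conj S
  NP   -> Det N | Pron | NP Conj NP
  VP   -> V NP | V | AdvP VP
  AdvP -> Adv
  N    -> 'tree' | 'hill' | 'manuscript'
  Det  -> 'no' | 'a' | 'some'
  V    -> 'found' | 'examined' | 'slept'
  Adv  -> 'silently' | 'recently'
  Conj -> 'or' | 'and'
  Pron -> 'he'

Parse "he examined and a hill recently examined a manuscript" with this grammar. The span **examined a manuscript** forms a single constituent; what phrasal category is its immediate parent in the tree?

S
  S
    NP
      Pron: he
    VP
      V: examined
  Conj: and
  S
    NP
      Det: a
      N: hill
    VP
      AdvP
        Adv: recently
      VP
        V: examined
        NP
          Det: a
          N: manuscript
The span 'examined a manuscript' is the VP node built by VP → V NP.
Its mother is the VP built by VP → AdvP VP.

VP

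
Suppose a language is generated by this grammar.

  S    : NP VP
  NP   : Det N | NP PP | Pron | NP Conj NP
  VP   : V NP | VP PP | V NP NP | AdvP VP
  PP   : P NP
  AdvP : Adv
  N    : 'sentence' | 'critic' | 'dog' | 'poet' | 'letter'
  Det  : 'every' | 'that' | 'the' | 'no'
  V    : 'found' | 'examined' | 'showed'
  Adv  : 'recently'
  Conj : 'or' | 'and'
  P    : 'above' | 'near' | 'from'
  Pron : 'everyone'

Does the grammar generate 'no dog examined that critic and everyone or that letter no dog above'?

Ungrammatical

For S → NP VP, the only prefix that parses as NP is 'no dog', but the remainder 'examined that critic and everyone or that letter no dog above' is not a VP under these rules.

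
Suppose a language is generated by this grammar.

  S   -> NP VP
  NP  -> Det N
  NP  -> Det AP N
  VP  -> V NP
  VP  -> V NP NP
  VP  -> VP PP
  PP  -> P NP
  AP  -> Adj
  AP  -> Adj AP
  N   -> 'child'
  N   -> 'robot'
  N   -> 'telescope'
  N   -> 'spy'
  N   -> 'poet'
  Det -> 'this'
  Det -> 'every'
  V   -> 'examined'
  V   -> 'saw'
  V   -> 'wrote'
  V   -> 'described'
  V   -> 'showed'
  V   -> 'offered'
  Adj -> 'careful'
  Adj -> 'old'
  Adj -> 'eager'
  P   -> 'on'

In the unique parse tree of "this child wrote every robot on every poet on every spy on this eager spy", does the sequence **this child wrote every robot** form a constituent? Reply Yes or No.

No

[S [NP [Det this] [N child]] [VP [VP [VP [VP [V wrote] [NP [Det every] [N robot]]] [PP [P on] [NP [Det every] [N poet]]]] [PP [P on] [NP [Det every] [N spy]]]] [PP [P on] [NP [Det this] [AP [Adj eager]] [N spy]]]]]
The smallest constituent containing 'this child wrote every robot' is the S spanning 'this child wrote every robot on every poet on every spy on this eager spy'; no single node in the tree dominates exactly the given words.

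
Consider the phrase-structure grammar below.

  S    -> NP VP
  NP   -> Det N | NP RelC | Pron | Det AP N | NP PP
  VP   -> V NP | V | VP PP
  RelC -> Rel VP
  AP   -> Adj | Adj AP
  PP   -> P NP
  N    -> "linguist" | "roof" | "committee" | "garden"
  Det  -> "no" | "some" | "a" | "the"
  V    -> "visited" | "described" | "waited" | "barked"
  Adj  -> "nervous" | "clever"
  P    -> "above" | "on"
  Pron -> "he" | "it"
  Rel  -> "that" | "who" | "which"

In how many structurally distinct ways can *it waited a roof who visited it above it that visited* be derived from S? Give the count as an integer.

Two of the 8 distinct bracketings:
[S [NP [Pron it]] [VP [V waited] [NP [NP [Det a] [N roof]] [RelC [Rel who] [VP [V visited] [NP [NP [NP [Pron it]] [PP [P above] [NP [Pron it]]]] [RelC [Rel that] [VP [V visited]]]]]]]]]
[S [NP [Pron it]] [VP [V waited] [NP [NP [Det a] [N roof]] [RelC [Rel who] [VP [V visited] [NP [NP [Pron it]] [PP [P above] [NP [NP [Pron it]] [RelC [Rel that] [VP [V visited]]]]]]]]]]]
The trees differ in how a recursive rule is bracketed over the same span.

8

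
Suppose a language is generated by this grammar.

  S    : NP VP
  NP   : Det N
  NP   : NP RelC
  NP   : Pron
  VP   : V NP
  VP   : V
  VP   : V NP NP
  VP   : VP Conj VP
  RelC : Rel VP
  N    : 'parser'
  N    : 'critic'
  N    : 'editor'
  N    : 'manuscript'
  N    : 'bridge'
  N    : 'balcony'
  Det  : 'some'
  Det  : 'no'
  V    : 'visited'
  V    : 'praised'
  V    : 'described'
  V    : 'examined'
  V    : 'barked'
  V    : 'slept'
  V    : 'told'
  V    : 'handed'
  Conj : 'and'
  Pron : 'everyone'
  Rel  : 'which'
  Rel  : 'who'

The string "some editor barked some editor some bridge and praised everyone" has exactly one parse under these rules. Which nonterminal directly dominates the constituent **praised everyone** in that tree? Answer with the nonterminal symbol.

VP

[S [NP [Det some] [N editor]] [VP [VP [V barked] [NP [Det some] [N editor]] [NP [Det some] [N bridge]]] [Conj and] [VP [V praised] [NP [Pron everyone]]]]]
The span 'praised everyone' is the VP node built by VP → V NP.
Its mother is the VP built by VP → VP Conj VP.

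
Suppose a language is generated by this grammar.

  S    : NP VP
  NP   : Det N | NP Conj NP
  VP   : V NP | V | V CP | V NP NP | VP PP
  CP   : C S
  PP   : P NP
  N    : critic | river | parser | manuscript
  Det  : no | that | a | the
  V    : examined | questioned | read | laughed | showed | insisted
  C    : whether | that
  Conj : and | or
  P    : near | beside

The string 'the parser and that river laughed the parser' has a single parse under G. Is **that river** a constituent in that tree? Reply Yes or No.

Yes

[S [NP [NP [Det the] [N parser]] [Conj and] [NP [Det that] [N river]]] [VP [V laughed] [NP [Det the] [N parser]]]]
The words 'that river' are exhaustively dominated by a single NP node (built by NP → Det N), so they form a constituent.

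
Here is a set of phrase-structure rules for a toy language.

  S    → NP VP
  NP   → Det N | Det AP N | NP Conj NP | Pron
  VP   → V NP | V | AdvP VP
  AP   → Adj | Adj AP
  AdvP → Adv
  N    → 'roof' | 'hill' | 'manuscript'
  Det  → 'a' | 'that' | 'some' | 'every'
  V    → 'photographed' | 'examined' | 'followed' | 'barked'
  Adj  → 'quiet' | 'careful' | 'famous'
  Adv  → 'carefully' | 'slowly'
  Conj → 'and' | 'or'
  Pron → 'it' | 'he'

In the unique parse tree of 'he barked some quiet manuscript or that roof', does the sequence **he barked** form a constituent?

[S [NP [Pron he]] [VP [V barked] [NP [NP [Det some] [AP [Adj quiet]] [N manuscript]] [Conj or] [NP [Det that] [N roof]]]]]
The smallest constituent containing 'he barked' is the S spanning 'he barked some quiet manuscript or that roof'; no single node in the tree dominates exactly the given words.

No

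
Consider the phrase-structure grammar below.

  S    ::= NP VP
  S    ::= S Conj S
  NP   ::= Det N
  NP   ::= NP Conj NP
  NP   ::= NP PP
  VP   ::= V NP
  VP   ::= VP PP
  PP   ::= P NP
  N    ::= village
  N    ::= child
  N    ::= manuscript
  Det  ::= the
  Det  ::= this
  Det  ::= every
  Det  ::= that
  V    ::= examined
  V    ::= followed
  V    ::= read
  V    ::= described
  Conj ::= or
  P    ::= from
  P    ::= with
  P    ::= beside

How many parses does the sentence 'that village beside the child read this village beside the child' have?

2

The two bracketings:
[S [NP [NP [Det that] [N village]] [PP [P beside] [NP [Det the] [N child]]]] [VP [V read] [NP [NP [Det this] [N village]] [PP [P beside] [NP [Det the] [N child]]]]]]
[S [NP [NP [Det that] [N village]] [PP [P beside] [NP [Det the] [N child]]]] [VP [VP [V read] [NP [Det this] [N village]]] [PP [P beside] [NP [Det the] [N child]]]]]
The difference turns on whether VP → VP PP is used at the relevant span, versus an alternative expansion of VP.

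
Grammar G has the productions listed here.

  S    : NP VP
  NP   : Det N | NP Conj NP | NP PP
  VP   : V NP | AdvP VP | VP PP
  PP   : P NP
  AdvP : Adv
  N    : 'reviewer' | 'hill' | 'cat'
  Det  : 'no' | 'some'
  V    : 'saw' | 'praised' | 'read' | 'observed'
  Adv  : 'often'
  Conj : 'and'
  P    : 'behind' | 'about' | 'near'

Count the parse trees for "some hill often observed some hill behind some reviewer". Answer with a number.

Two of the 3 distinct bracketings:
[S [NP [Det some] [N hill]] [VP [AdvP [Adv often]] [VP [V observed] [NP [NP [Det some] [N hill]] [PP [P behind] [NP [Det some] [N reviewer]]]]]]]
[S [NP [Det some] [N hill]] [VP [AdvP [Adv often]] [VP [VP [V observed] [NP [Det some] [N hill]]] [PP [P behind] [NP [Det some] [N reviewer]]]]]]
The difference turns on whether NP → NP PP is used at the relevant span, versus an alternative expansion of NP.

3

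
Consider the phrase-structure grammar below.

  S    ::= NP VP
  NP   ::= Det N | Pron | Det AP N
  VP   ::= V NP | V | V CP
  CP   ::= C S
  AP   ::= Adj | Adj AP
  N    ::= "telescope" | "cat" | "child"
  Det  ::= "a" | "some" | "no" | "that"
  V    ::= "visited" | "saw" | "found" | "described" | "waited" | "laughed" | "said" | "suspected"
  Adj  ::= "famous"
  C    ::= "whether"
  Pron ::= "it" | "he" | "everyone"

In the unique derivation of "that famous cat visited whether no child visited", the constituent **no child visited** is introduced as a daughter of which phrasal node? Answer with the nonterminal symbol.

CP

S
  NP
    Det: that
    AP
      Adj: famous
    N: cat
  VP
    V: visited
    CP
      C: whether
      S
        NP
          Det: no
          N: child
        VP
          V: visited
The span 'no child visited' is the S node built by S → NP VP.
Its mother is the CP built by CP → C S.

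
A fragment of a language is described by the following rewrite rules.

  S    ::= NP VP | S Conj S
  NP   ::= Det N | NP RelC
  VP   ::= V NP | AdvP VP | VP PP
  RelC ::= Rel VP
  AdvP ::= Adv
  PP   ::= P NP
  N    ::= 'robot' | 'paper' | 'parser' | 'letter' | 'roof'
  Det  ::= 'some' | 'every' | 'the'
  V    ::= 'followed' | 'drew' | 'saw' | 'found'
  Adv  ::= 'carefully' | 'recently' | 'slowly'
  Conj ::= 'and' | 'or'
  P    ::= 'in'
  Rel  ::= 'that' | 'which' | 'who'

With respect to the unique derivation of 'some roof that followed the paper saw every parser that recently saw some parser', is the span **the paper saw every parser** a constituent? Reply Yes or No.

[S [NP [NP [Det some] [N roof]] [RelC [Rel that] [VP [V followed] [NP [Det the] [N paper]]]]] [VP [V saw] [NP [NP [Det every] [N parser]] [RelC [Rel that] [VP [AdvP [Adv recently]] [VP [V saw] [NP [Det some] [N parser]]]]]]]]
The smallest constituent containing 'the paper saw every parser' is the S spanning 'some roof that followed the paper saw every parser that recently saw some parser'; no single node in the tree dominates exactly the given words.

No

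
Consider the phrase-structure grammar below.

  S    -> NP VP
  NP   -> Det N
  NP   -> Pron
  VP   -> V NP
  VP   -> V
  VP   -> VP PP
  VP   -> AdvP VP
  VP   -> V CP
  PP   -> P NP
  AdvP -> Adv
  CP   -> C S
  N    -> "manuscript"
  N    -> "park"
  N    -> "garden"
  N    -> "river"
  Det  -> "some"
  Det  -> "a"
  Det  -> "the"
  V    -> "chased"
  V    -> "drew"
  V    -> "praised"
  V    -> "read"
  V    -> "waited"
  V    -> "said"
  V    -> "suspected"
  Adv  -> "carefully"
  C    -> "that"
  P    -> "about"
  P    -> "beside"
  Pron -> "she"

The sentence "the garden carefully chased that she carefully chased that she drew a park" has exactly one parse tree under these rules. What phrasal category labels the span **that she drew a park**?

S
  NP
    Det: the
    N: garden
  VP
    AdvP
      Adv: carefully
    VP
      V: chased
      CP
        C: that
        S
          NP
            Pron: she
          VP
            AdvP
              Adv: carefully
            VP
              V: chased
              CP
                C: that
                S
                  NP
                    Pron: she
                  VP
                    V: drew
                    NP
                      Det: a
                      N: park
The span 'that she drew a park' is the CP node built by CP → C S.

CP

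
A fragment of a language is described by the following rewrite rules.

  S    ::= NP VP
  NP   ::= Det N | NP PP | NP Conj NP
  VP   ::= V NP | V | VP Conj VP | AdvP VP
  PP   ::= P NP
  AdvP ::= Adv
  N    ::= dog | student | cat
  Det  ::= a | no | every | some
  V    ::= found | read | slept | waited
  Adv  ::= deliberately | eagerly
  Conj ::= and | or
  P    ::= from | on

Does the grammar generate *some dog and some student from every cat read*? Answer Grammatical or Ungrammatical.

Grammatical

[S [NP [NP [NP [Det some] [N dog]] [Conj and] [NP [Det some] [N student]]] [PP [P from] [NP [Det every] [N cat]]]] [VP [V read]]]
Every word is introduced by a lexical rule and the phrasal rules combine the resulting categories into a single S.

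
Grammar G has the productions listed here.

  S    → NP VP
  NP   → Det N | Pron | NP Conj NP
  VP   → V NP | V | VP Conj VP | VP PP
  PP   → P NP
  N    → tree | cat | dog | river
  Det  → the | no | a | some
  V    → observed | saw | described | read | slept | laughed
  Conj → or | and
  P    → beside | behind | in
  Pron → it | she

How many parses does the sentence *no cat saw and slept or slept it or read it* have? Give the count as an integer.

Two of the 5 distinct bracketings:
[S [NP [Det no] [N cat]] [VP [VP [V saw]] [Conj and] [VP [VP [V slept]] [Conj or] [VP [VP [V slept] [NP [Pron it]]] [Conj or] [VP [V read] [NP [Pron it]]]]]]]
[S [NP [Det no] [N cat]] [VP [VP [V saw]] [Conj and] [VP [VP [VP [V slept]] [Conj or] [VP [V slept] [NP [Pron it]]]] [Conj or] [VP [V read] [NP [Pron it]]]]]]
The trees differ in how a recursive rule is bracketed over the same span.

5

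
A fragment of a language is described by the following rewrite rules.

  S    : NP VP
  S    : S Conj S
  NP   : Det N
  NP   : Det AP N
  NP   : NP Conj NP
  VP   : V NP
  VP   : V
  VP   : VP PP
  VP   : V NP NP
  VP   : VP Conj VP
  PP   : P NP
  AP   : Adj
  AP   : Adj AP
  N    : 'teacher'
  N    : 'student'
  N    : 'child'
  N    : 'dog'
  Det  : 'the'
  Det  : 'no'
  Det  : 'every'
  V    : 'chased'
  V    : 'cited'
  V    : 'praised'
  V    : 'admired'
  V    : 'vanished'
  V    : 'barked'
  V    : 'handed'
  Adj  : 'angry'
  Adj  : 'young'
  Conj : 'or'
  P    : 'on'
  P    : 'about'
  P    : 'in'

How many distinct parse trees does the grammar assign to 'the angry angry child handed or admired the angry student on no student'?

2

The two bracketings:
[S [NP [Det the] [AP [Adj angry] [AP [Adj angry]]] [N child]] [VP [VP [VP [V handed]] [Conj or] [VP [V admired] [NP [Det the] [AP [Adj angry]] [N student]]]] [PP [P on] [NP [Det no] [N student]]]]]
[S [NP [Det the] [AP [Adj angry] [AP [Adj angry]]] [N child]] [VP [VP [V handed]] [Conj or] [VP [VP [V admired] [NP [Det the] [AP [Adj angry]] [N student]]] [PP [P on] [NP [Det no] [N student]]]]]]
The trees differ in how a recursive rule is bracketed over the same span.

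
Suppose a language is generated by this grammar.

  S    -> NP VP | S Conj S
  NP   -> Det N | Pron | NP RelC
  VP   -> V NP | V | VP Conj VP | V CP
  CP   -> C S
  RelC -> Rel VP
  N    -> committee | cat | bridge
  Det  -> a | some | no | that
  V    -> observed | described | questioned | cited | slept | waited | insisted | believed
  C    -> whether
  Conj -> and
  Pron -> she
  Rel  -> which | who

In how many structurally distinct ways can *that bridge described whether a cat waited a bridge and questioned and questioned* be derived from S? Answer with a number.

Two of the 5 distinct bracketings:
[S [NP [Det that] [N bridge]] [VP [VP [V described] [CP [C whether] [S [NP [Det a] [N cat]] [VP [V waited] [NP [Det a] [N bridge]]]]]] [Conj and] [VP [VP [V questioned]] [Conj and] [VP [V questioned]]]]]
[S [NP [Det that] [N bridge]] [VP [VP [VP [V described] [CP [C whether] [S [NP [Det a] [N cat]] [VP [V waited] [NP [Det a] [N bridge]]]]]] [Conj and] [VP [V questioned]]] [Conj and] [VP [V questioned]]]]
The trees differ in how a recursive rule is bracketed over the same span.

5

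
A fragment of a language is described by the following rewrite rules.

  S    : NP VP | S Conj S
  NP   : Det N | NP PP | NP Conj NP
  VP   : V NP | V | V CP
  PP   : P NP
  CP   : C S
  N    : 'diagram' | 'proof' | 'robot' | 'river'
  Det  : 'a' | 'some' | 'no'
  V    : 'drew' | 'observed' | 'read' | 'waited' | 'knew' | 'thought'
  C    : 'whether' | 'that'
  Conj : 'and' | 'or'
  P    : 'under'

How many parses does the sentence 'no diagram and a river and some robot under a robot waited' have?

5

Two of the 5 distinct bracketings:
[S [NP [NP [NP [Det no] [N diagram]] [Conj and] [NP [NP [Det a] [N river]] [Conj and] [NP [Det some] [N robot]]]] [PP [P under] [NP [Det a] [N robot]]]] [VP [V waited]]]
[S [NP [NP [NP [NP [Det no] [N diagram]] [Conj and] [NP [Det a] [N river]]] [Conj and] [NP [Det some] [N robot]]] [PP [P under] [NP [Det a] [N robot]]]] [VP [V waited]]]
The trees differ in how a recursive rule is bracketed over the same span.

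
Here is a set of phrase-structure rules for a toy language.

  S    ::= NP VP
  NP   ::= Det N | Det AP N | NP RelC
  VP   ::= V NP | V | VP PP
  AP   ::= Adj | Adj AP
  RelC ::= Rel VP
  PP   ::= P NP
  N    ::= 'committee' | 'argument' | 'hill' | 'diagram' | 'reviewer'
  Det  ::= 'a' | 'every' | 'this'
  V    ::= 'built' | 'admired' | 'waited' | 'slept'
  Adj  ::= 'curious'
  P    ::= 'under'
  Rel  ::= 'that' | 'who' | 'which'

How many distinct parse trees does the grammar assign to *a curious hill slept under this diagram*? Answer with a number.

[S [NP [Det a] [AP [Adj curious]] [N hill]] [VP [VP [V slept]] [PP [P under] [NP [Det this] [N diagram]]]]]
No rule offers an alternative attachment or grouping for any span, so this is the only derivation.

1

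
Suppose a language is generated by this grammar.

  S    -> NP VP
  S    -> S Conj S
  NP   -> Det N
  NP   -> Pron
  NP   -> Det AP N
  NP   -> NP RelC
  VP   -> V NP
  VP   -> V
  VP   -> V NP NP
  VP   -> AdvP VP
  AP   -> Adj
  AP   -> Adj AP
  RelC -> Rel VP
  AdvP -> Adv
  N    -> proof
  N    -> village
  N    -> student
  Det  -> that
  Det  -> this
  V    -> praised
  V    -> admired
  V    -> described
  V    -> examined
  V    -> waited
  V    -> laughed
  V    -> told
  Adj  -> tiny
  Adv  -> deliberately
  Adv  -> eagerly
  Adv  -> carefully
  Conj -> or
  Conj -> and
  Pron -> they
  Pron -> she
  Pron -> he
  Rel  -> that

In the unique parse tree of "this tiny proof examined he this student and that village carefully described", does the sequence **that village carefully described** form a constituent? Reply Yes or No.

[S [S [NP [Det this] [AP [Adj tiny]] [N proof]] [VP [V examined] [NP [Pron he]] [NP [Det this] [N student]]]] [Conj and] [S [NP [Det that] [N village]] [VP [AdvP [Adv carefully]] [VP [V described]]]]]
The words 'that village carefully described' are exhaustively dominated by a single S node (built by S → NP VP), so they form a constituent.

Yes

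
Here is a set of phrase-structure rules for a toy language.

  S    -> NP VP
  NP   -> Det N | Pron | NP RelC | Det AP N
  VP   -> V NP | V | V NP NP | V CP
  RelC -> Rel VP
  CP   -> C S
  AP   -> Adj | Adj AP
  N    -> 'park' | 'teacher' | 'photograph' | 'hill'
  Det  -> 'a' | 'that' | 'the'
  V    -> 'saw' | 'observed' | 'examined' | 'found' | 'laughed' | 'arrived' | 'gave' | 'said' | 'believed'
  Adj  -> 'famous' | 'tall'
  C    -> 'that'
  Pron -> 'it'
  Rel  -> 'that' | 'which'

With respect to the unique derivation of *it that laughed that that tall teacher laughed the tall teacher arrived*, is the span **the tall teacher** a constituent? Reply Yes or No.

[S [NP [NP [Pron it]] [RelC [Rel that] [VP [V laughed] [CP [C that] [S [NP [Det that] [AP [Adj tall]] [N teacher]] [VP [V laughed] [NP [Det the] [AP [Adj tall]] [N teacher]]]]]]]] [VP [V arrived]]]
The words 'the tall teacher' are exhaustively dominated by a single NP node (built by NP → Det AP N), so they form a constituent.

Yes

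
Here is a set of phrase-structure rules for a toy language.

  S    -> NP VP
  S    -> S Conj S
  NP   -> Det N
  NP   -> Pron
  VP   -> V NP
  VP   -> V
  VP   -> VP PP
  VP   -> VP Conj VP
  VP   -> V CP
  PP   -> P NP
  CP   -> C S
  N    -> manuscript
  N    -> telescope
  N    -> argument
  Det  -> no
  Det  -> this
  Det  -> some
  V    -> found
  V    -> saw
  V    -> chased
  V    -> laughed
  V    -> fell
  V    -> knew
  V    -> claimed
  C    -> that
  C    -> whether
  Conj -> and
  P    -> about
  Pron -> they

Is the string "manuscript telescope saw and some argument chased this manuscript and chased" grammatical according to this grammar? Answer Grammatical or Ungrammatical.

An N word can never sit immediately before an N word in any string this grammar generates, so the substring 'manuscript telescope' rules out a derivation.

Ungrammatical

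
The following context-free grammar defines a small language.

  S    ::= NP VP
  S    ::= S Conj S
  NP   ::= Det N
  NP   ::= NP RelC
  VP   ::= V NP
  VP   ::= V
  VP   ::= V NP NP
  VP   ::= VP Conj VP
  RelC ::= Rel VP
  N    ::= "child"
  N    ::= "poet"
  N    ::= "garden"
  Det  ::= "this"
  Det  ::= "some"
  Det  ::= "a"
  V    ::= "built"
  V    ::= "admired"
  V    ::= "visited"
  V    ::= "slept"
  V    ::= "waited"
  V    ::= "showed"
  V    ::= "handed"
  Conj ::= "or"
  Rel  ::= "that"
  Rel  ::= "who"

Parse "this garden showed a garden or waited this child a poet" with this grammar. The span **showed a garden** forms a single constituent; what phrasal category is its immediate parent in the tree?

VP

[S [NP [Det this] [N garden]] [VP [VP [V showed] [NP [Det a] [N garden]]] [Conj or] [VP [V waited] [NP [Det this] [N child]] [NP [Det a] [N poet]]]]]
The span 'showed a garden' is the VP node built by VP → V NP.
Its mother is the VP built by VP → VP Conj VP.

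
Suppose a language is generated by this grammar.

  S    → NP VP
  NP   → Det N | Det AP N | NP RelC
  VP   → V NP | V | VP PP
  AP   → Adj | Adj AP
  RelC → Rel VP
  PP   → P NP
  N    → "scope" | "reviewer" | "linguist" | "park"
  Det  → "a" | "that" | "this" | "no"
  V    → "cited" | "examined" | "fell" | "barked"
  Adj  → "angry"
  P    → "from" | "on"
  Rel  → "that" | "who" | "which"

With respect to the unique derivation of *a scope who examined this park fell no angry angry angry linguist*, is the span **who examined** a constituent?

[S [NP [NP [Det a] [N scope]] [RelC [Rel who] [VP [V examined] [NP [Det this] [N park]]]]] [VP [V fell] [NP [Det no] [AP [Adj angry] [AP [Adj angry] [AP [Adj angry]]]] [N linguist]]]]
The smallest constituent containing 'who examined' is the RelC spanning 'who examined this park'; no single node in the tree dominates exactly the given words.

No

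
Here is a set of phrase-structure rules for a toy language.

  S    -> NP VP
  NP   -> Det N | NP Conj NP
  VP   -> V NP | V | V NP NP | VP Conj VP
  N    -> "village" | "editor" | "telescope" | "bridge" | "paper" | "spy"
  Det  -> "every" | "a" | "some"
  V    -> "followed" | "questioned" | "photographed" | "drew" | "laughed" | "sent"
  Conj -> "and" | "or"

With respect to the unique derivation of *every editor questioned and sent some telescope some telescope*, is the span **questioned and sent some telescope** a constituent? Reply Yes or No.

No

[S [NP [Det every] [N editor]] [VP [VP [V questioned]] [Conj and] [VP [V sent] [NP [Det some] [N telescope]] [NP [Det some] [N telescope]]]]]
The smallest constituent containing 'questioned and sent some telescope' is the VP spanning 'questioned and sent some telescope some telescope'; no single node in the tree dominates exactly the given words.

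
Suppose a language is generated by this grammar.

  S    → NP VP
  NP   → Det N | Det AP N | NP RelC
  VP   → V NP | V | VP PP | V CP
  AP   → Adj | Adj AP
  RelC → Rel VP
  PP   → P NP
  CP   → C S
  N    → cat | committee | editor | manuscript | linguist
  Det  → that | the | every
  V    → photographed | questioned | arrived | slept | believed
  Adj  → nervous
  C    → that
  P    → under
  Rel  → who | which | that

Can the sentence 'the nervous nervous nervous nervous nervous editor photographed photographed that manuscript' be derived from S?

For S → NP VP, the only prefix that parses as NP is 'the nervous nervous nervous nervous nervous editor', but the remainder 'photographed photographed that manuscript' is not a VP under these rules.

Ungrammatical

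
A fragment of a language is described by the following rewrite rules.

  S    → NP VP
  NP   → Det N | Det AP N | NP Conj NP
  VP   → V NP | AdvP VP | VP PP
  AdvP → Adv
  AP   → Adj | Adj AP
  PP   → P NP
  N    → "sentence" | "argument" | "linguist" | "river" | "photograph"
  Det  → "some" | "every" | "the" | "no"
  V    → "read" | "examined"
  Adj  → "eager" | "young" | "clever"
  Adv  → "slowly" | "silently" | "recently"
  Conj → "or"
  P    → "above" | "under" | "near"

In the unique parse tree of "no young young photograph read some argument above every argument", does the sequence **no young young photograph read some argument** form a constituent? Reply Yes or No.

[S [NP [Det no] [AP [Adj young] [AP [Adj young]]] [N photograph]] [VP [VP [V read] [NP [Det some] [N argument]]] [PP [P above] [NP [Det every] [N argument]]]]]
The smallest constituent containing 'no young young photograph read some argument' is the S spanning 'no young young photograph read some argument above every argument'; no single node in the tree dominates exactly the given words.

No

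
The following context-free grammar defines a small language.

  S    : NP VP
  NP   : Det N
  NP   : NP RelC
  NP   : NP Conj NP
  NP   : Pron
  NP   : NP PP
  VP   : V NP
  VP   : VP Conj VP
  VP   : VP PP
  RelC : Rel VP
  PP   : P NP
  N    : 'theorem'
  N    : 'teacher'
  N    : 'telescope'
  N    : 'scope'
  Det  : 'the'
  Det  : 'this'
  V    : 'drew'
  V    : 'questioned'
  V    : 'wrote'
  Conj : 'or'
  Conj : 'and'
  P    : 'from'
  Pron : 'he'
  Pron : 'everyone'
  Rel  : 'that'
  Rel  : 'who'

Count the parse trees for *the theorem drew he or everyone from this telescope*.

Two of the 3 distinct bracketings:
[S [NP [Det the] [N theorem]] [VP [V drew] [NP [NP [Pron he]] [Conj or] [NP [NP [Pron everyone]] [PP [P from] [NP [Det this] [N telescope]]]]]]]
[S [NP [Det the] [N theorem]] [VP [V drew] [NP [NP [NP [Pron he]] [Conj or] [NP [Pron everyone]]] [PP [P from] [NP [Det this] [N telescope]]]]]]
The trees differ in how a recursive rule is bracketed over the same span.

3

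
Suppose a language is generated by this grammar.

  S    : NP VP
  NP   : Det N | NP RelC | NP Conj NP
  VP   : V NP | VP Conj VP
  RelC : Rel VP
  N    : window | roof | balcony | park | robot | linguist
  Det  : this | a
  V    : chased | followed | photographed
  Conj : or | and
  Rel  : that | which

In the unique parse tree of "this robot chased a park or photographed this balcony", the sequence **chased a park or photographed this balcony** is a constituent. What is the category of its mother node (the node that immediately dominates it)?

[S [NP [Det this] [N robot]] [VP [VP [V chased] [NP [Det a] [N park]]] [Conj or] [VP [V photographed] [NP [Det this] [N balcony]]]]]
The span 'chased a park or photographed this balcony' is the VP node built by VP → VP Conj VP.
Its mother is the S built by S → NP VP.

S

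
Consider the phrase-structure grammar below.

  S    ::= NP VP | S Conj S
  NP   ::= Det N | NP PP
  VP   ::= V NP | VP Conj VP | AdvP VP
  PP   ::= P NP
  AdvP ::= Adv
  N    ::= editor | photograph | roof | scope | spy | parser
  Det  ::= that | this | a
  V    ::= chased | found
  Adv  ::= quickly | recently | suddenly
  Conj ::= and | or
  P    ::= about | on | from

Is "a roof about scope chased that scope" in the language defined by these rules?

Ungrammatical

A P word can never sit immediately before an N word in any string this grammar generates, so the substring 'about scope' rules out a derivation.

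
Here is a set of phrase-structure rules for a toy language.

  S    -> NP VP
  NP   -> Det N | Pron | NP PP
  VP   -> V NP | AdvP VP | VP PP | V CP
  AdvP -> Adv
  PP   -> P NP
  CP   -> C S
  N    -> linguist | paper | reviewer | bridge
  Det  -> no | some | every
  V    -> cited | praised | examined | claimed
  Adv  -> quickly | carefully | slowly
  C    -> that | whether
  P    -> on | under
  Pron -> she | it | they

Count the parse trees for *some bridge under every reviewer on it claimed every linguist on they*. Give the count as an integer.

Two of the 4 distinct bracketings:
[S [NP [NP [Det some] [N bridge]] [PP [P under] [NP [NP [Det every] [N reviewer]] [PP [P on] [NP [Pron it]]]]]] [VP [V claimed] [NP [NP [Det every] [N linguist]] [PP [P on] [NP [Pron they]]]]]]
[S [NP [NP [Det some] [N bridge]] [PP [P under] [NP [NP [Det every] [N reviewer]] [PP [P on] [NP [Pron it]]]]]] [VP [VP [V claimed] [NP [Det every] [N linguist]]] [PP [P on] [NP [Pron they]]]]]
The difference turns on whether VP → VP PP is used at the relevant span, versus an alternative expansion of VP.

4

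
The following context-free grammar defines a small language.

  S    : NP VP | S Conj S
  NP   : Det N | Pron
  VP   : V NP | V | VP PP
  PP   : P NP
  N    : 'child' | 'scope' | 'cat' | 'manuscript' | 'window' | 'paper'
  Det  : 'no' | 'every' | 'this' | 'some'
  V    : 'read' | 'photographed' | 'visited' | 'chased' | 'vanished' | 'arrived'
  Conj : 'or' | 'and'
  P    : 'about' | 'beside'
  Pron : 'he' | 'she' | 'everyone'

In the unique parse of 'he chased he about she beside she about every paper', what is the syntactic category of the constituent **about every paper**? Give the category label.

PP

S
  NP
    Pron: he
  VP
    VP
      VP
        VP
          V: chased
          NP
            Pron: he
        PP
          P: about
          NP
            Pron: she
      PP
        P: beside
        NP
          Pron: she
    PP
      P: about
      NP
        Det: every
        N: paper
The span 'about every paper' is the PP node built by PP → P NP.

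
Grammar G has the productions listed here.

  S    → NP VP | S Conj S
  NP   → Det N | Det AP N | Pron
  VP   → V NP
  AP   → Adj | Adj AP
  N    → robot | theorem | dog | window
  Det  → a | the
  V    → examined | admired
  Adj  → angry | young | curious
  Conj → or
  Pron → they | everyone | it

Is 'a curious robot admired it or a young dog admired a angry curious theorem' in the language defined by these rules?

S
  S
    NP
      Det: a
      AP
        Adj: curious
      N: robot
    VP
      V: admired
      NP
        Pron: it
  Conj: or
  S
    NP
      Det: a
      AP
        Adj: young
      N: dog
    VP
      V: admired
      NP
        Det: a
        AP
          Adj: angry
          AP
            Adj: curious
        N: theorem
Every word is introduced by a lexical rule and the phrasal rules combine the resulting categories into a single S.

Grammatical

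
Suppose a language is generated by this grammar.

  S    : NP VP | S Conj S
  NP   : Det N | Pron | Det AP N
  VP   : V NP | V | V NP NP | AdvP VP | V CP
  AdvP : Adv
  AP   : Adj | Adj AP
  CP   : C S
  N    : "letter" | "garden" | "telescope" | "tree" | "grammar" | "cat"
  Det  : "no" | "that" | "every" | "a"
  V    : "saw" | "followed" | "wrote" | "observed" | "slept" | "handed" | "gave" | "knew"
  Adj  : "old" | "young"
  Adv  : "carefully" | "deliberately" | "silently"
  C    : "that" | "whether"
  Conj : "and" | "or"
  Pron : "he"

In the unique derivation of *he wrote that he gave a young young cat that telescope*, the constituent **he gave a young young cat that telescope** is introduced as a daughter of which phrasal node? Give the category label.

S
  NP
    Pron: he
  VP
    V: wrote
    CP
      C: that
      S
        NP
          Pron: he
        VP
          V: gave
          NP
            Det: a
            AP
              Adj: young
              AP
                Adj: young
            N: cat
          NP
            Det: that
            N: telescope
The span 'he gave a young young cat that telescope' is the S node built by S → NP VP.
Its mother is the CP built by CP → C S.

CP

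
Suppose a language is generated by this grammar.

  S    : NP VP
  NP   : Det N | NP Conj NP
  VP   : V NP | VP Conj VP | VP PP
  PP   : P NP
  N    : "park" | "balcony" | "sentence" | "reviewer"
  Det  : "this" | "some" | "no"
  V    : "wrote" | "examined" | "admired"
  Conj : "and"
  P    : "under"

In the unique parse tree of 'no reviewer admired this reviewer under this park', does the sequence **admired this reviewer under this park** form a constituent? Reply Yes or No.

[S [NP [Det no] [N reviewer]] [VP [VP [V admired] [NP [Det this] [N reviewer]]] [PP [P under] [NP [Det this] [N park]]]]]
The words 'admired this reviewer under this park' are exhaustively dominated by a single VP node (built by VP → VP PP), so they form a constituent.

Yes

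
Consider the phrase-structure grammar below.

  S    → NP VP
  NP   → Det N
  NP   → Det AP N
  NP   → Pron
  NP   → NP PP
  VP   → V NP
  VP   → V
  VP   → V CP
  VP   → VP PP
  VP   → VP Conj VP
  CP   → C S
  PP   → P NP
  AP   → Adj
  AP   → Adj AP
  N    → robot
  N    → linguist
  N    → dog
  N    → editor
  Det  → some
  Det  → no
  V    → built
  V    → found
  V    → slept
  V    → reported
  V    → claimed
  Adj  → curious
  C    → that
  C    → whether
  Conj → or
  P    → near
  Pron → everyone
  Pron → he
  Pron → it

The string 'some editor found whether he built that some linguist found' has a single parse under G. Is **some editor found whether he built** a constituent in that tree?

No

[S [NP [Det some] [N editor]] [VP [V found] [CP [C whether] [S [NP [Pron he]] [VP [V built] [CP [C that] [S [NP [Det some] [N linguist]] [VP [V found]]]]]]]]]
The smallest constituent containing 'some editor found whether he built' is the S spanning 'some editor found whether he built that some linguist found'; no single node in the tree dominates exactly the given words.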